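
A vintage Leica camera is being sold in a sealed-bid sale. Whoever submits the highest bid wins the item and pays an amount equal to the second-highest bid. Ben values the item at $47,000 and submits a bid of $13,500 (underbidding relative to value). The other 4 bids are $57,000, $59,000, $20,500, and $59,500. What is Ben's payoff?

Highest competing bid: $59,500.
Ben's bid $13,500 is not the highest, so Ben loses, pays nothing, and earns zero payoff.

$0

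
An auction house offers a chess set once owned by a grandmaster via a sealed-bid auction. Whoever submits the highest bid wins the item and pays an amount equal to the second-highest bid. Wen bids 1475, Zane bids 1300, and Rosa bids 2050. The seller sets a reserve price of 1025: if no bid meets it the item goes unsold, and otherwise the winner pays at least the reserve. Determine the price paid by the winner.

Price paid: 1475.

Bids in descending order: Rosa 2050 > Wen 1475 > Zane 1300.
Rosa has the highest bid, so Rosa wins.
The second-highest bid is 1475, which exceeds the reserve, so that sets the price.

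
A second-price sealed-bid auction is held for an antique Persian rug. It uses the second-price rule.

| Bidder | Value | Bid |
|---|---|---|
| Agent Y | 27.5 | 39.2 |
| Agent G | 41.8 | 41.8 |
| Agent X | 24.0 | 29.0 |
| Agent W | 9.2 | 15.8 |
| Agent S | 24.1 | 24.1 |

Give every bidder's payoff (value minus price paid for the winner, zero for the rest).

Agent Y 0.0, Agent G 2.6, Agent X 0.0, Agent W 0.0, Agent S 0.0.

Ordered from highest: Agent G 41.8; Agent Y 39.2; Agent X 29.0; Agent S 24.1; Agent W 15.8.
Agent G has the top bid and wins; the price is the second-highest bid, 39.2.
Agent G's payoff = 41.8 − 39.2 = 2.6. All other bidders lose, so their payoff is 0.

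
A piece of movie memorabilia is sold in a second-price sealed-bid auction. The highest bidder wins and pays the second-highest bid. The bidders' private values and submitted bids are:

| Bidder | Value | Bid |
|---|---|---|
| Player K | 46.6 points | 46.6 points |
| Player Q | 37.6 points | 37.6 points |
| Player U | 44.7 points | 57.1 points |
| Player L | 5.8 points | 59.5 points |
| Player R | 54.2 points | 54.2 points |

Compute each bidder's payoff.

Player K 0.0 points, Player Q 0.0 points, Player U 0.0 points, Player L -51.3 points, Player R 0.0 points.

Ranking the bids: Player L 59.5 points > Player U 57.1 points > Player R 54.2 points > Player K 46.6 points > Player Q 37.6 points.
Player L has the top bid and wins; the price is the second-highest bid, 57.1 points.
Player L's payoff = 5.8 points − 57.1 points = -51.3 points. All other bidders lose, so their payoff is 0.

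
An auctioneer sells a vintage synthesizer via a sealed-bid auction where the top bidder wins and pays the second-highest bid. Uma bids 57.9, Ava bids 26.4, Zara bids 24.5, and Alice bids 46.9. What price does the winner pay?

Bids in descending order: Uma 57.9; Alice 46.9; Ava 26.4; Zara 24.5.
Uma is the highest bidder, so Uma wins.
Under the second-price rule, the price is the second-highest bid: 46.9.

The winner pays 46.9.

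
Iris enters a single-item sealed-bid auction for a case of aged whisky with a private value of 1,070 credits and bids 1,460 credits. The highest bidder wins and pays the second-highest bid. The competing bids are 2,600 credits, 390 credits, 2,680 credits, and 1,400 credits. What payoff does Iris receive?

Highest competing bid: 2,680 credits.
Iris's bid 1,460 credits is not the highest, so Iris loses, pays nothing, and earns zero payoff.

Iris's payoff: 0 credits.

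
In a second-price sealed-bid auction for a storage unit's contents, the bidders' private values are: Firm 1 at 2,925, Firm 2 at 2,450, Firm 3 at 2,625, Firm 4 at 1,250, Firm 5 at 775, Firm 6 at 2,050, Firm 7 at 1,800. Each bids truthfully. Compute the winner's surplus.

Ordered from highest: Firm 1 2,925 > Firm 3 2,625 > Firm 2 2,450 > Firm 6 2,050 > Firm 7 1,800 > Firm 4 1,250 > Firm 5 775.
Firm 1 wins with the top bid and pays the second-highest, 2,625.
Surplus = 2,925 − 2,625 = 300.

300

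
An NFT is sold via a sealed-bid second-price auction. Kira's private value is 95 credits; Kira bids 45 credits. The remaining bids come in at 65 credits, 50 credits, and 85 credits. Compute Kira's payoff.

Highest competing bid: 85 credits.
Kira's bid 45 credits is not the highest, so Kira loses, pays nothing, and earns zero payoff.

0 credits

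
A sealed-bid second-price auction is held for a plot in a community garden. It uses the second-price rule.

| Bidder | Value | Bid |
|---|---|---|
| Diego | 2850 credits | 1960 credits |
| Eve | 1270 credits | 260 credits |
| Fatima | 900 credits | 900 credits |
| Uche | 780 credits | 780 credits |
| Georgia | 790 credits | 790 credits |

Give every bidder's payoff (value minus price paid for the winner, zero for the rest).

Sorted high to low: Diego 1960 credits; Fatima 900 credits; Georgia 790 credits; Uche 780 credits; Eve 260 credits.
Diego has the top bid and wins; the price is the second-highest bid, 900 credits.
Diego's payoff = 2850 credits − 900 credits = 1950 credits. All other bidders lose, so their payoff is 0.

Diego 1950 credits, Eve 0 credits, Fatima 0 credits, Uche 0 credits, Georgia 0 credits.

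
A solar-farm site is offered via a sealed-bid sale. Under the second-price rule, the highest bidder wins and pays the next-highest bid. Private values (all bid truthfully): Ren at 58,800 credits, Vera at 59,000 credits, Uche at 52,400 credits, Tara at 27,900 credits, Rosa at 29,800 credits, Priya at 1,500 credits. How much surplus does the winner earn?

Ranking the bids: Vera 59,000 credits, then Ren 58,800 credits, then Uche 52,400 credits, then Rosa 29,800 credits, then Tara 27,900 credits, then Priya 1,500 credits.
Vera wins with the top bid and pays the second-highest, 58,800 credits.
Surplus = 59,000 credits − 58,800 credits = 200 credits.

200 credits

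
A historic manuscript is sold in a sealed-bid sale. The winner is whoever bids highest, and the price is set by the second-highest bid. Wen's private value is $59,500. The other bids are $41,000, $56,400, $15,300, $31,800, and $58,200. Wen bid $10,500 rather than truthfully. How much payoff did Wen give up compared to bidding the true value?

The highest competing bid is $58,200.
Bidding truthfully at $59,500: Wen has the top bid, wins, and pays the second-highest bid $58,200. Payoff = $59,500 − $58,200 = $1,300.
Bidding $10,500: the top bid is $58,200 (a rival), so Wen loses. Payoff = $0.
Regret = truthful payoff − actual payoff = $1,300 − $0 = $1,300.

Regret: $1,300.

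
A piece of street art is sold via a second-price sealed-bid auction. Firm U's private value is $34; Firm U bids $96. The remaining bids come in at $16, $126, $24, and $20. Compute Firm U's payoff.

Highest competing bid: $126.
Firm U's bid $96 is not the highest, so Firm U loses, pays nothing, and earns zero payoff.

$0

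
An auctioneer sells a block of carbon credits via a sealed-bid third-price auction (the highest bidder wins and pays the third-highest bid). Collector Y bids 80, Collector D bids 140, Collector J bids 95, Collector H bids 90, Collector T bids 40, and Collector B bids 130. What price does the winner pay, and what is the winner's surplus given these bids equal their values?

Price 95; surplus 45.

Ordered from highest: Collector D 140; Collector B 130; Collector J 95; Collector H 90; Collector Y 80; Collector T 40.
Collector D is the highest bidder, so Collector D wins.
Under the third-price rule, the price is the third-highest bid: 95.
Surplus = 140 − 95 = 45.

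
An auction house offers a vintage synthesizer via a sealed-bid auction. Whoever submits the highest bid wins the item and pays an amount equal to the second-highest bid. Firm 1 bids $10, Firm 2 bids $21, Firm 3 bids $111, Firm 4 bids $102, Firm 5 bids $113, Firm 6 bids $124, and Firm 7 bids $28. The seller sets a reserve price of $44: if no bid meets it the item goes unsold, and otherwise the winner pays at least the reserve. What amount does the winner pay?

Bids in descending order: Firm 6 $124; Firm 5 $113; Firm 3 $111; Firm 4 $102; Firm 7 $28; Firm 2 $21; Firm 1 $10.
Firm 6 has the highest bid, so Firm 6 wins.
The second-highest bid is $113, which exceeds the reserve, so that sets the price.

$113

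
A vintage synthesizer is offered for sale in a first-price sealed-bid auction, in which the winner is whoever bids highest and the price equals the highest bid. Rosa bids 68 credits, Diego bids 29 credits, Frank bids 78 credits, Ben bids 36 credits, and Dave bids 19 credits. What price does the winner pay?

Price paid: 78 credits.

Ordered from highest: Frank 78 credits, then Rosa 68 credits, then Ben 36 credits, then Diego 29 credits, then Dave 19 credits.
Frank is the highest bidder, so Frank wins.
Under the first-price rule, the price is the highest bid: 78 credits.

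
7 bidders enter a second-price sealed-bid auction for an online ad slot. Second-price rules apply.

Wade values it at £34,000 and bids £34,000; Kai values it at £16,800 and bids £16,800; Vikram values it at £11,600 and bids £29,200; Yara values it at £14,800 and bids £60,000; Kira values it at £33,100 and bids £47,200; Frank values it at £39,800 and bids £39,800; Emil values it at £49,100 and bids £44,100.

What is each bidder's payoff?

Wade £0, Kai £0, Vikram £0, Yara -£32,400, Kira £0, Frank £0, Emil £0.

Sorted high to low: Yara £60,000; Kira £47,200; Emil £44,100; Frank £39,800; Wade £34,000; Vikram £29,200; Kai £16,800.
Yara has the top bid and wins; the price is the second-highest bid, £47,200.
Yara's payoff = £14,800 − £47,200 = -£32,400. All other bidders lose, so their payoff is 0.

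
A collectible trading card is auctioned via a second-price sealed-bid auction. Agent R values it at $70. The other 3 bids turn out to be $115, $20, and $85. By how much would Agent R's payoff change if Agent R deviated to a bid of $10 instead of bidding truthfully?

Change in payoff: $0.

The highest competing bid is $115.
Bidding truthfully at $70: the top bid is $115 (a rival), so Agent R loses. Payoff = $0.
Bidding $10: the top bid is $115 (a rival), so Agent R loses. Payoff = $0.
Change = $0 − $0 = $0.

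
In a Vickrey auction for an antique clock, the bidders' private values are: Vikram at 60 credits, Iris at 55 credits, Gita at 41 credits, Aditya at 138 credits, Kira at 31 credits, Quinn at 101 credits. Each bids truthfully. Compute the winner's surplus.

37 credits

Sorted high to low: Aditya 138 credits > Quinn 101 credits > Vikram 60 credits > Iris 55 credits > Gita 41 credits > Kira 31 credits.
Aditya wins with the top bid and pays the second-highest, 101 credits.
Surplus = 138 credits − 101 credits = 37 credits.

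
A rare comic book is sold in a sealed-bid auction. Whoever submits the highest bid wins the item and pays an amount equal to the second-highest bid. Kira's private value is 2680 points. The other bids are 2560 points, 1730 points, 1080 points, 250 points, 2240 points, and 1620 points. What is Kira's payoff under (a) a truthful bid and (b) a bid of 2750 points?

(a) 120 points  (b) 120 points

The highest competing bid is 2560 points.
Bidding truthfully at 2680 points: Kira has the top bid, wins, and pays the second-highest bid 2560 points. Payoff = 2680 points − 2560 points = 120 points.
Bidding 2750 points: Kira has the top bid, wins, and pays the second-highest bid 2560 points. Payoff = 2680 points − 2560 points = 120 points.
The bid only affects whether you win, not the price — here both bids land on the same side of the top rival bid, so the deviation is payoff-neutral.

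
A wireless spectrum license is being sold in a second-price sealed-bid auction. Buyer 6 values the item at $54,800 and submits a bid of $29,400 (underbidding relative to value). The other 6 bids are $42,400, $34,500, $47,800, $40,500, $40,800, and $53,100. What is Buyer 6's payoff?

Payoff = $0.

Highest competing bid: $53,100.
Buyer 6's bid $29,400 is not the highest, so Buyer 6 loses, pays nothing, and earns zero payoff.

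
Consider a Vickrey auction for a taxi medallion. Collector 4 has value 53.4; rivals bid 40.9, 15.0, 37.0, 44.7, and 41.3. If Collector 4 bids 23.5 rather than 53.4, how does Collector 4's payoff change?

-8.7

The highest competing bid is 44.7.
Bidding truthfully at 53.4: Collector 4 has the top bid, wins, and pays the second-highest bid 44.7. Payoff = 53.4 − 44.7 = 8.7.
Bidding 23.5: the top bid is 44.7 (a rival), so Collector 4 loses. Payoff = 0.0.
Change = 0.0 − 8.7 = -8.7.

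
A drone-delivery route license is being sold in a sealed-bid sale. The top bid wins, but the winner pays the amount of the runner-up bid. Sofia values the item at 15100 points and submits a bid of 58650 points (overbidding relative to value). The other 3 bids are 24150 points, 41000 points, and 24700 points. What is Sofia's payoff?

Payoff = -25900 points.

Highest competing bid: 41000 points.
Sofia's bid 58650 points is the highest overall, so Sofia wins and pays the second-highest bid, 41000 points.
Payoff = value − price = 15100 points − 41000 points = -25900 points.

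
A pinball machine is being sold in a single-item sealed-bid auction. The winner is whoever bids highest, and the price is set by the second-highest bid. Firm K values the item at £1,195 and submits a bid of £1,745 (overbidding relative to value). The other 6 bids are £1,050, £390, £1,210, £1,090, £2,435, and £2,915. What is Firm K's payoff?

£0

Highest competing bid: £2,915.
Firm K's bid £1,745 is not the highest, so Firm K loses, pays nothing, and earns zero payoff.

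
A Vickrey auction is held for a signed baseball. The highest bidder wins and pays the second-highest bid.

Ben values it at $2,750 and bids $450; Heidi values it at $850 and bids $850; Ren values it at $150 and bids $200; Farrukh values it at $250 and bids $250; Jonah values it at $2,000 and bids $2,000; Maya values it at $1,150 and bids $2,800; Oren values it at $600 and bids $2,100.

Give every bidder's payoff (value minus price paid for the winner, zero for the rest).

Sorted high to low: Maya $2,800 > Oren $2,100 > Jonah $2,000 > Heidi $850 > Ben $450 > Farrukh $250 > Ren $200.
Maya has the top bid and wins; the price is the second-highest bid, $2,100.
Maya's payoff = $1,150 − $2,100 = -$950. All other bidders lose, so their payoff is 0.

Ben $0, Heidi $0, Ren $0, Farrukh $0, Jonah $0, Maya -$950, Oren $0.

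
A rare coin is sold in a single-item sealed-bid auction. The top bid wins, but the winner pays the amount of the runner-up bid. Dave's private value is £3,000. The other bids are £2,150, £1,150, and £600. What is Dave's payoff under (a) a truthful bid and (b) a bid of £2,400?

The highest competing bid is £2,150.
Bidding truthfully at £3,000: Dave has the top bid, wins, and pays the second-highest bid £2,150. Payoff = £3,000 − £2,150 = £850.
Bidding £2,400: Dave has the top bid, wins, and pays the second-highest bid £2,150. Payoff = £3,000 − £2,150 = £850.

(a) £850  (b) £850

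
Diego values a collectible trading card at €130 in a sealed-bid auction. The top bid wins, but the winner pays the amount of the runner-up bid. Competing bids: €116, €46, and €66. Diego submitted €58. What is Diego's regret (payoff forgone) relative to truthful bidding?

The highest competing bid is €116.
Bidding truthfully at €130: Diego has the top bid, wins, and pays the second-highest bid €116. Payoff = €130 − €116 = €14.
Bidding €58: the top bid is €116 (a rival), so Diego loses. Payoff = €0.
Regret = truthful payoff − actual payoff = €14 − €0 = €14.
Deviating from a truthful bid can only lose payoff in a second-price auction — never gain.

Regret: €14.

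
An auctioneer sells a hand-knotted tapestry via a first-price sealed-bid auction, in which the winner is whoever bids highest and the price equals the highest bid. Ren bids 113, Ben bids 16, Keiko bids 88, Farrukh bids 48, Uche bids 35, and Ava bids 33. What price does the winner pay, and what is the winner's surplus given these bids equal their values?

Price 113; surplus 0.

Bids in descending order: Ren 113; Keiko 88; Farrukh 48; Uche 35; Ava 33; Ben 16.
Ren is the highest bidder, so Ren wins.
Under the first-price rule, the price is the highest bid: 113.
Surplus = 113 − 113 = 0.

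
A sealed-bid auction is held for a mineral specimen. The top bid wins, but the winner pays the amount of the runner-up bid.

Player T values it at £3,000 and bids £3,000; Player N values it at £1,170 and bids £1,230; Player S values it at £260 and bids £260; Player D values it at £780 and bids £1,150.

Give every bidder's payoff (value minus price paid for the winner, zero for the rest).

Bids in descending order: Player T £3,000; Player N £1,230; Player D £1,150; Player S £260.
Player T has the top bid and wins; the price is the second-highest bid, £1,230.
Player T's payoff = £3,000 − £1,230 = £1,770. All other bidders lose, so their payoff is 0.

Payoffs: Player T £1,770, Player N £0, Player S £0, Player D £0.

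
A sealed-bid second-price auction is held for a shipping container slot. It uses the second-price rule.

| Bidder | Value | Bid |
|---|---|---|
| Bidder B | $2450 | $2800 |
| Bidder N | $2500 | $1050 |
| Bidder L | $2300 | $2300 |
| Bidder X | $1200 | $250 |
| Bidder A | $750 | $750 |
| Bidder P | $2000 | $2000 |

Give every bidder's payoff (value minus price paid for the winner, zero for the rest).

Sorted high to low: Bidder B $2800, then Bidder L $2300, then Bidder P $2000, then Bidder N $1050, then Bidder A $750, then Bidder X $250.
Bidder B has the top bid and wins; the price is the second-highest bid, $2300.
Bidder B's payoff = $2450 − $2300 = $150. All other bidders lose, so their payoff is 0.

Bidder B $150, Bidder N $0, Bidder L $0, Bidder X $0, Bidder A $0, Bidder P $0.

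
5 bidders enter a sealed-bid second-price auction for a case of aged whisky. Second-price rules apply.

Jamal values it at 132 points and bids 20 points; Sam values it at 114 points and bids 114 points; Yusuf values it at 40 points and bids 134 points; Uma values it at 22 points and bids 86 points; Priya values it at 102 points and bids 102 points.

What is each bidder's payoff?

Payoffs: Jamal 0 points, Sam 0 points, Yusuf -74 points, Uma 0 points, Priya 0 points.

Ordered from highest: Yusuf 134 points > Sam 114 points > Priya 102 points > Uma 86 points > Jamal 20 points.
Yusuf has the top bid and wins; the price is the second-highest bid, 114 points.
Yusuf's payoff = 40 points − 114 points = -74 points. All other bidders lose, so their payoff is 0.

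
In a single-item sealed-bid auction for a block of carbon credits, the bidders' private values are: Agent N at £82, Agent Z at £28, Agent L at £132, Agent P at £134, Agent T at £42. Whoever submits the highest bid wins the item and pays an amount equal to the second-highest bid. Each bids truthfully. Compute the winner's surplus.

Ranking the bids: Agent P £134, then Agent L £132, then Agent N £82, then Agent T £42, then Agent Z £28.
Agent P wins with the top bid and pays the second-highest, £132.
Surplus = £134 − £132 = £2.

£2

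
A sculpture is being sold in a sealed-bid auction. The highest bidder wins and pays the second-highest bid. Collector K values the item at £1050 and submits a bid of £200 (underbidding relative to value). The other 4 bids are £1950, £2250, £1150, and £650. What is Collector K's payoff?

Payoff = £0.

Highest competing bid: £2250.
Collector K's bid £200 is not the highest, so Collector K loses, pays nothing, and earns zero payoff.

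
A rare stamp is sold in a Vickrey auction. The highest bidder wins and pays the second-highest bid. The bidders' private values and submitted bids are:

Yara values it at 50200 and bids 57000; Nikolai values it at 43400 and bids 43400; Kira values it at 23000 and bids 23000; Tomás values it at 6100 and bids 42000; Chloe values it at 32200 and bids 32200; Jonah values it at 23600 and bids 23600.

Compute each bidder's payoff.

Yara 6800, Nikolai 0, Kira 0, Tomás 0, Chloe 0, Jonah 0.

Sorted high to low: Yara 57000; Nikolai 43400; Tomás 42000; Chloe 32200; Jonah 23600; Kira 23000.
Yara has the top bid and wins; the price is the second-highest bid, 43400.
Yara's payoff = 50200 − 43400 = 6800. All other bidders lose, so their payoff is 0.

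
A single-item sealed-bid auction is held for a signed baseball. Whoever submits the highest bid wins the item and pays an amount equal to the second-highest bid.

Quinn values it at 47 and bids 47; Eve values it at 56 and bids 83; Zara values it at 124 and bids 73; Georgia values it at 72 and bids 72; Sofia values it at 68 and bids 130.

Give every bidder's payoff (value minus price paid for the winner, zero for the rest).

Quinn 0, Eve 0, Zara 0, Georgia 0, Sofia -15.

Ordered from highest: Sofia 130 > Eve 83 > Zara 73 > Georgia 72 > Quinn 47.
Sofia has the top bid and wins; the price is the second-highest bid, 83.
Sofia's payoff = 68 − 83 = -15. All other bidders lose, so their payoff is 0.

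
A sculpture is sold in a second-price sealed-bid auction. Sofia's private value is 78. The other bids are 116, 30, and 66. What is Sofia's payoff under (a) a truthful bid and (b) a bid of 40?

The highest competing bid is 116.
Bidding truthfully at 78: the top bid is 116 (a rival), so Sofia loses. Payoff = 0.
Bidding 40: the top bid is 116 (a rival), so Sofia loses. Payoff = 0.

Truthful: 0; alternative: 0.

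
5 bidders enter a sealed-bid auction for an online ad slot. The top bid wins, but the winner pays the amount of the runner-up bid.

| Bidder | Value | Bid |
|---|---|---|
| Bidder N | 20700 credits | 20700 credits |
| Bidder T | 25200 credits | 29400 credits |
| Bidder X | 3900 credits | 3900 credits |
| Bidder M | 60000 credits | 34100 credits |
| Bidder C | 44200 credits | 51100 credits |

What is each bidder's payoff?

Sorted high to low: Bidder C 51100 credits > Bidder M 34100 credits > Bidder T 29400 credits > Bidder N 20700 credits > Bidder X 3900 credits.
Bidder C has the top bid and wins; the price is the second-highest bid, 34100 credits.
Bidder C's payoff = 44200 credits − 34100 credits = 10100 credits. All other bidders lose, so their payoff is 0.

Payoffs: Bidder N 0 credits, Bidder T 0 credits, Bidder X 0 credits, Bidder M 0 credits, Bidder C 10100 credits.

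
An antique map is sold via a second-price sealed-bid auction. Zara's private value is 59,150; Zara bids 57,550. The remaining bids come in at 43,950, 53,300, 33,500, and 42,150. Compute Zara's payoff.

Highest competing bid: 53,300.
Zara's bid 57,550 is the highest overall, so Zara wins and pays the second-highest bid, 53,300.
Payoff = value − price = 59,150 − 53,300 = 5,850.

Payoff = 5,850.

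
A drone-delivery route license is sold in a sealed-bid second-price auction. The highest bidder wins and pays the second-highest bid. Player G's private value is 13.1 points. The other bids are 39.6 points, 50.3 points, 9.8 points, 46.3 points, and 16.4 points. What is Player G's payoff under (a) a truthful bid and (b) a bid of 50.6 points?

The highest competing bid is 50.3 points.
Bidding truthfully at 13.1 points: the top bid is 50.3 points (a rival), so Player G loses. Payoff = 0.0 points.
Bidding 50.6 points: Player G has the top bid, wins, and pays the second-highest bid 50.3 points. Payoff = 13.1 points − 50.3 points = -37.2 points.

Truthful: 0.0 points; alternative: -37.2 points.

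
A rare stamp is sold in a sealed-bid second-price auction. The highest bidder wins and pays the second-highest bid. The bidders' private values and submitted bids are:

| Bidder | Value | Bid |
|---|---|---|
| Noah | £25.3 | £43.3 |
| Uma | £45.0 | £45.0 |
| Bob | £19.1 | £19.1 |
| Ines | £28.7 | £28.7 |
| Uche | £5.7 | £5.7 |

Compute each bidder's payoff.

Noah £0.0, Uma £1.7, Bob £0.0, Ines £0.0, Uche £0.0.

Bids in descending order: Uma £45.0; Noah £43.3; Ines £28.7; Bob £19.1; Uche £5.7.
Uma has the top bid and wins; the price is the second-highest bid, £43.3.
Uma's payoff = £45.0 − £43.3 = £1.7. All other bidders lose, so their payoff is 0.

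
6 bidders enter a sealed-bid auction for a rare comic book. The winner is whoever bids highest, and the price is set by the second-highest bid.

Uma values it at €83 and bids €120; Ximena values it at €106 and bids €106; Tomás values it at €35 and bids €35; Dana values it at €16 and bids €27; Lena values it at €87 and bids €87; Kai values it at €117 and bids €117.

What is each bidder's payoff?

Ranking the bids: Uma €120; Kai €117; Ximena €106; Lena €87; Tomás €35; Dana €27.
Uma has the top bid and wins; the price is the second-highest bid, €117.
Uma's payoff = €83 − €117 = -€34. All other bidders lose, so their payoff is 0.

Uma -€34, Ximena €0, Tomás €0, Dana €0, Lena €0, Kai €0.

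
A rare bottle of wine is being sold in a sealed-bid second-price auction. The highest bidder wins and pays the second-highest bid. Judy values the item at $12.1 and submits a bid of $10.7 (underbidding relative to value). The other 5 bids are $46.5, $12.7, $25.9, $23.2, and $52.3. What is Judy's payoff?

$0.0

Highest competing bid: $52.3.
Judy's bid $10.7 is not the highest, so Judy loses, pays nothing, and earns zero payoff.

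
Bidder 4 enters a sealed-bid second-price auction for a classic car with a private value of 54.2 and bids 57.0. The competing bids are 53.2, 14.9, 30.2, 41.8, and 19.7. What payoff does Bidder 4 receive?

Highest competing bid: 53.2.
Bidder 4's bid 57.0 is the highest overall, so Bidder 4 wins and pays the second-highest bid, 53.2.
Payoff = value − price = 54.2 − 53.2 = 1.0.

Payoff = 1.0.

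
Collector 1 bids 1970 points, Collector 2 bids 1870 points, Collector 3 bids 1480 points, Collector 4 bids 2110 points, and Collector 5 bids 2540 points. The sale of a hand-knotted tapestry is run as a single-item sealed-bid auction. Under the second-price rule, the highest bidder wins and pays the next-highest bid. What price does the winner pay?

Bids in descending order: Collector 5 2540 points > Collector 4 2110 points > Collector 1 1970 points > Collector 2 1870 points > Collector 3 1480 points.
Collector 5 has the highest bid, so Collector 5 wins.
The second-highest bid is 2110 points, so that is what Collector 5 pays.

2110 points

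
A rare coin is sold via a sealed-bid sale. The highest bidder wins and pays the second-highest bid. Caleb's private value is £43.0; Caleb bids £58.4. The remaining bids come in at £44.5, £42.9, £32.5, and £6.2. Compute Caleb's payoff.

Highest competing bid: £44.5.
Caleb's bid £58.4 is the highest overall, so Caleb wins and pays the second-highest bid, £44.5.
Payoff = value − price = £43.0 − £44.5 = -£1.5.
Overbidding won the item at a price above value — truthful bidding would have avoided this loss.

-£1.5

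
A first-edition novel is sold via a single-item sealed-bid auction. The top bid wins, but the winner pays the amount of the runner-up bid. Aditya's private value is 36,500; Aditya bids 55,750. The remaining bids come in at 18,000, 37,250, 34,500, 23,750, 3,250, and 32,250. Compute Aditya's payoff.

Aditya's payoff: -750.

Highest competing bid: 37,250.
Aditya's bid 55,750 is the highest overall, so Aditya wins and pays the second-highest bid, 37,250.
Payoff = value − price = 36,500 − 37,250 = -750.
Overbidding won the item at a price above value — truthful bidding would have avoided this loss.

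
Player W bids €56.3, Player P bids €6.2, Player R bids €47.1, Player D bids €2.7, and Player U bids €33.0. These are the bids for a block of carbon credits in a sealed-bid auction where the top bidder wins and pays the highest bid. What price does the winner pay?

Sorted high to low: Player W €56.3, then Player R €47.1, then Player U €33.0, then Player P €6.2, then Player D €2.7.
Player W is the highest bidder, so Player W wins.
Under the first-price rule, the price is the highest bid: €56.3.

Price paid: €56.3.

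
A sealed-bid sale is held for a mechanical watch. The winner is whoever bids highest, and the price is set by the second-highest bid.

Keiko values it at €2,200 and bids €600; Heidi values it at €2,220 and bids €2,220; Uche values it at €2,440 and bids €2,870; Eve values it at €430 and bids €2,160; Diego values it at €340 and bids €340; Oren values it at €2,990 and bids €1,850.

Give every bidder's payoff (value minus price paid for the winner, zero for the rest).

Keiko €0, Heidi €0, Uche €220, Eve €0, Diego €0, Oren €0.

Sorted high to low: Uche €2,870, then Heidi €2,220, then Eve €2,160, then Oren €1,850, then Keiko €600, then Diego €340.
Uche has the top bid and wins; the price is the second-highest bid, €2,220.
Uche's payoff = €2,440 − €2,220 = €220. All other bidders lose, so their payoff is 0.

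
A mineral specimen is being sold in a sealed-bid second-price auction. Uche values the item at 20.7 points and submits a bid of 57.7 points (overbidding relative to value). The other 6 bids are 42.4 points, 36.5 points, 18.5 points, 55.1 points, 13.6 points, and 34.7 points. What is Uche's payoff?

-34.4 points

Highest competing bid: 55.1 points.
Uche's bid 57.7 points is the highest overall, so Uche wins and pays the second-highest bid, 55.1 points.
Payoff = value − price = 20.7 points − 55.1 points = -34.4 points.
Overbidding won the item at a price above value — truthful bidding would have avoided this loss.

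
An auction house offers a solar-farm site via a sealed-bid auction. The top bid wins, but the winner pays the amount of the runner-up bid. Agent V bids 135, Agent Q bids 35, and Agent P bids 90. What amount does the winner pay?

Sorted high to low: Agent V 135, then Agent P 90, then Agent Q 35.
Agent V has the highest bid, so Agent V wins.
The second-highest bid is 90, so that is what Agent V pays.

90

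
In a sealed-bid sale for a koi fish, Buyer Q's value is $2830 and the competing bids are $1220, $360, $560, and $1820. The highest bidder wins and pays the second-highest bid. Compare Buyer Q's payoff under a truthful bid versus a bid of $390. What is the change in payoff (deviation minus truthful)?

The highest competing bid is $1820.
Bidding truthfully at $2830: Buyer Q has the top bid, wins, and pays the second-highest bid $1820. Payoff = $2830 − $1820 = $1010.
Bidding $390: the top bid is $1820 (a rival), so Buyer Q loses. Payoff = $0.
Change = $0 − $1010 = -$1010.

Change in payoff: -$1010.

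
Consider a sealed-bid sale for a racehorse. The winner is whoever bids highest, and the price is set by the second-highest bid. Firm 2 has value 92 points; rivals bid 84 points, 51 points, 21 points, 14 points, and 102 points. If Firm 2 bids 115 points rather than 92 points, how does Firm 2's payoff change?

Payoff change: -10 points.

The highest competing bid is 102 points.
Bidding truthfully at 92 points: the top bid is 102 points (a rival), so Firm 2 loses. Payoff = 0 points.
Bidding 115 points: Firm 2 has the top bid, wins, and pays the second-highest bid 102 points. Payoff = 92 points − 102 points = -10 points.
Change = -10 points − 0 points = -10 points.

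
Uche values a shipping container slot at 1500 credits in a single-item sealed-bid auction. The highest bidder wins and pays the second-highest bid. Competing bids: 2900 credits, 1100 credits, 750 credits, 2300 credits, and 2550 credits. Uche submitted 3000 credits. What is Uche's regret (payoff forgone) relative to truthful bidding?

The highest competing bid is 2900 credits.
Bidding truthfully at 1500 credits: the top bid is 2900 credits (a rival), so Uche loses. Payoff = 0 credits.
Bidding 3000 credits: Uche has the top bid, wins, and pays the second-highest bid 2900 credits. Payoff = 1500 credits − 2900 credits = -1400 credits.
Regret = truthful payoff − actual payoff = 0 credits − -1400 credits = 1400 credits.
Deviating from a truthful bid can only lose payoff in a second-price auction — never gain.

1400 credits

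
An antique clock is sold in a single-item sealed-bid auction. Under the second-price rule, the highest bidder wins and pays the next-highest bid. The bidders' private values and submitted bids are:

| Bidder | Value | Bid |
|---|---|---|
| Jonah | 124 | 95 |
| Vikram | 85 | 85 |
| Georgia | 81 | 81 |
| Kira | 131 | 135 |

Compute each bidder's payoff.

Ranking the bids: Kira 135, then Jonah 95, then Vikram 85, then Georgia 81.
Kira has the top bid and wins; the price is the second-highest bid, 95.
Kira's payoff = 131 − 95 = 36. All other bidders lose, so their payoff is 0.

Jonah 0, Vikram 0, Georgia 0, Kira 36.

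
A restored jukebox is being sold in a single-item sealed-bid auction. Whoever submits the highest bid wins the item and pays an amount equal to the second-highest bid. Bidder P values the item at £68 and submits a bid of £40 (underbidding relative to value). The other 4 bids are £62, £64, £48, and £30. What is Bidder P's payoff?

Highest competing bid: £64.
Bidder P's bid £40 is not the highest, so Bidder P loses, pays nothing, and earns zero payoff.

Payoff = £0.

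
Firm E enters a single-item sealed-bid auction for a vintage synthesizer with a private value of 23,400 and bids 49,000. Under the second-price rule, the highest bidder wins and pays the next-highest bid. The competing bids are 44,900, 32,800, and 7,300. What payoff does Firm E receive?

Payoff = -21,500.

Highest competing bid: 44,900.
Firm E's bid 49,000 is the highest overall, so Firm E wins and pays the second-highest bid, 44,900.
Payoff = value − price = 23,400 − 44,900 = -21,500.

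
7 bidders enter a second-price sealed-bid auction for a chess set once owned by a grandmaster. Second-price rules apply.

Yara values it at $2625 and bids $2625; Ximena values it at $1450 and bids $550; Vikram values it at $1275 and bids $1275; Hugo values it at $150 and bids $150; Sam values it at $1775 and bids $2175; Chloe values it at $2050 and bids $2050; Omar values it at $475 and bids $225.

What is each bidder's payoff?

Yara $450, Ximena $0, Vikram $0, Hugo $0, Sam $0, Chloe $0, Omar $0.

Sorted high to low: Yara $2625 > Sam $2175 > Chloe $2050 > Vikram $1275 > Ximena $550 > Omar $225 > Hugo $150.
Yara has the top bid and wins; the price is the second-highest bid, $2175.
Yara's payoff = $2625 − $2175 = $450. All other bidders lose, so their payoff is 0.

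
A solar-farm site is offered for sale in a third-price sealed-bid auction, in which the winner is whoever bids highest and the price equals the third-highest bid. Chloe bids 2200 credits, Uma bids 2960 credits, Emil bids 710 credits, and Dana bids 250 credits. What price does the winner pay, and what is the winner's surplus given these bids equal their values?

Price 710 credits; surplus 2250 credits.

Bids in descending order: Uma 2960 credits; Chloe 2200 credits; Emil 710 credits; Dana 250 credits.
Uma is the highest bidder, so Uma wins.
Under the third-price rule, the price is the third-highest bid: 710 credits.
Surplus = 2960 credits − 710 credits = 2250 credits.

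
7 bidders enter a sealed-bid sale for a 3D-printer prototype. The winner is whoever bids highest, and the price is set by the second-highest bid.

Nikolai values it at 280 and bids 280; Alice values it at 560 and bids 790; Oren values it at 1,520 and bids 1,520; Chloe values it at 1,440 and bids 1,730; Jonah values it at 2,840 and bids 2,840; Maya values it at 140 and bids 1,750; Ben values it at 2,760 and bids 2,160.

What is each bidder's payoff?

Ranking the bids: Jonah 2,840, then Ben 2,160, then Maya 1,750, then Chloe 1,730, then Oren 1,520, then Alice 790, then Nikolai 280.
Jonah has the top bid and wins; the price is the second-highest bid, 2,160.
Jonah's payoff = 2,840 − 2,160 = 680. All other bidders lose, so their payoff is 0.

Nikolai 0, Alice 0, Oren 0, Chloe 0, Jonah 680, Maya 0, Ben 0.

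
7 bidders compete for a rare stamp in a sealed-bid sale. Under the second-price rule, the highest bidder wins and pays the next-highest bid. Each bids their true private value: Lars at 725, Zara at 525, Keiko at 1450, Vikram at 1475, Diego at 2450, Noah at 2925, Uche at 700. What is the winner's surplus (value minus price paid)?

Bids in descending order: Noah 2925 > Diego 2450 > Vikram 1475 > Keiko 1450 > Lars 725 > Uche 700 > Zara 525.
Noah wins with the top bid and pays the second-highest, 2450.
Surplus = 2925 − 2450 = 475.

Winner's surplus: 475.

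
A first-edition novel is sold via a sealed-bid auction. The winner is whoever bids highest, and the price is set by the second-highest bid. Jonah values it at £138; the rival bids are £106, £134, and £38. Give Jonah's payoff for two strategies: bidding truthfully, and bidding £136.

The highest competing bid is £134.
Bidding truthfully at £138: Jonah has the top bid, wins, and pays the second-highest bid £134. Payoff = £138 − £134 = £4.
Bidding £136: Jonah has the top bid, wins, and pays the second-highest bid £134. Payoff = £138 − £134 = £4.
The bid only affects whether you win, not the price — here both bids land on the same side of the top rival bid, so the deviation is payoff-neutral.

Truthful: £4; alternative: £4.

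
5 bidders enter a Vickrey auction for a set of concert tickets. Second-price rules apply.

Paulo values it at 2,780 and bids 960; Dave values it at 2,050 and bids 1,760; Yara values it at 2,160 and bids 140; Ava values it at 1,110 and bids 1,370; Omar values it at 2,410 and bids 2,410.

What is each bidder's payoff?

Ranking the bids: Omar 2,410 > Dave 1,760 > Ava 1,370 > Paulo 960 > Yara 140.
Omar has the top bid and wins; the price is the second-highest bid, 1,760.
Omar's payoff = 2,410 − 1,760 = 650. All other bidders lose, so their payoff is 0.

Paulo 0, Dave 0, Yara 0, Ava 0, Omar 650.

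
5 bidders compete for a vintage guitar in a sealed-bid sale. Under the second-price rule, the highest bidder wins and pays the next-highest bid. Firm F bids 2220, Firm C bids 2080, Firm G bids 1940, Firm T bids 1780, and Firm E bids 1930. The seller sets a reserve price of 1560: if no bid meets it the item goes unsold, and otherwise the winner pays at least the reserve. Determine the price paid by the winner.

Price paid: 2080.

Ordered from highest: Firm F 2220; Firm C 2080; Firm G 1940; Firm E 1930; Firm T 1780.
Firm F has the highest bid, so Firm F wins.
The second-highest bid is 2080, which exceeds the reserve, so that sets the price.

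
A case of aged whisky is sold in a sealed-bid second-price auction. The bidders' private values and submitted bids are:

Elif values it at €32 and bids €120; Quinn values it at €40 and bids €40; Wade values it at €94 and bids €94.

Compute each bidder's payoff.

Sorted high to low: Elif €120; Wade €94; Quinn €40.
Elif has the top bid and wins; the price is the second-highest bid, €94.
Elif's payoff = €32 − €94 = -€62. All other bidders lose, so their payoff is 0.

Elif -€62, Quinn €0, Wade €0.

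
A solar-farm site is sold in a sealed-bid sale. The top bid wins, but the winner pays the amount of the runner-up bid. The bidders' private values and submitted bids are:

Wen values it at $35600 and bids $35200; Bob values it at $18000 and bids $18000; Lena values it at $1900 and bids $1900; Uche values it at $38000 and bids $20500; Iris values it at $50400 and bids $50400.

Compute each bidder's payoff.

Bids in descending order: Iris $50400, then Wen $35200, then Uche $20500, then Bob $18000, then Lena $1900.
Iris has the top bid and wins; the price is the second-highest bid, $35200.
Iris's payoff = $50400 − $35200 = $15200. All other bidders lose, so their payoff is 0.

Wen $0, Bob $0, Lena $0, Uche $0, Iris $15200.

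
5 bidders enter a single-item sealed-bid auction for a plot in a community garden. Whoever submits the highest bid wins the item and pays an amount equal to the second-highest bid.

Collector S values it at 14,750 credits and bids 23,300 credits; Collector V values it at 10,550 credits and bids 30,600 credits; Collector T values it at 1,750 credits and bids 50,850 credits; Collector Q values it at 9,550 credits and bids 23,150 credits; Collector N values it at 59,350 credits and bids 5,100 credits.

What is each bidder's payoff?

Sorted high to low: Collector T 50,850 credits, then Collector V 30,600 credits, then Collector S 23,300 credits, then Collector Q 23,150 credits, then Collector N 5,100 credits.
Collector T has the top bid and wins; the price is the second-highest bid, 30,600 credits.
Collector T's payoff = 1,750 credits − 30,600 credits = -28,850 credits. All other bidders lose, so their payoff is 0.

Collector S 0 credits, Collector V 0 credits, Collector T -28,850 credits, Collector Q 0 credits, Collector N 0 credits.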